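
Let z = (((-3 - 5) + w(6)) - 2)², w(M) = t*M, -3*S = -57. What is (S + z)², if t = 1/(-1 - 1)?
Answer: 35344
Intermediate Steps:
S = 19 (S = -⅓*(-57) = 19)
t = -½ (t = 1/(-2) = -½ ≈ -0.50000)
w(M) = -M/2
z = 169 (z = (((-3 - 5) - ½*6) - 2)² = ((-8 - 3) - 2)² = (-11 - 2)² = (-13)² = 169)
(S + z)² = (19 + 169)² = 188² = 35344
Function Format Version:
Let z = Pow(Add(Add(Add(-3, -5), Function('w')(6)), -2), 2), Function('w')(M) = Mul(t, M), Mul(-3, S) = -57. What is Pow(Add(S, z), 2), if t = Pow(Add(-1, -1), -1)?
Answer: 35344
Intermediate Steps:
S = 19 (S = Mul(Rational(-1, 3), -57) = 19)
t = Rational(-1, 2) (t = Pow(-2, -1) = Rational(-1, 2) ≈ -0.50000)
Function('w')(M) = Mul(Rational(-1, 2), M)
z = 169 (z = Pow(Add(Add(Add(-3, -5), Mul(Rational(-1, 2), 6)), -2), 2) = Pow(Add(Add(-8, -3), -2), 2) = Pow(Add(-11, -2), 2) = Pow(-13, 2) = 169)
Pow(Add(S, z), 2) = Pow(Add(19, 169), 2) = Pow(188, 2) = 35344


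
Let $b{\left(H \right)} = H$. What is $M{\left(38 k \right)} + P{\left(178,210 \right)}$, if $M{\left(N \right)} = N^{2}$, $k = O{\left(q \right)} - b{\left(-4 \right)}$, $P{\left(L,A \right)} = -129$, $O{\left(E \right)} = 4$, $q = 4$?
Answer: $92287$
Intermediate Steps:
$k = 8$ ($k = 4 - -4 = 4 + 4 = 8$)
$M{\left(38 k \right)} + P{\left(178,210 \right)} = \left(38 \cdot 8\right)^{2} - 129 = 304^{2} - 129 = 92416 - 129 = 92287$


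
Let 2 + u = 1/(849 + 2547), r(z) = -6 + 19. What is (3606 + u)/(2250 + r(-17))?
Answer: 12239185/7685148 ≈ 1.5926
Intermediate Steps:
r(z) = 13
u = -6791/3396 (u = -2 + 1/(849 + 2547) = -2 + 1/3396 = -6791/3396 ≈ -1.9997)
(3606 + u)/(2250 + r(-17)) = (3606 - 6791/3396)/(2250 + 13) = (12239185/3396)/2263 = (12239185/3396)*(1/2263) = 12239185/7685148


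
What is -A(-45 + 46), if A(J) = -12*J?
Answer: 12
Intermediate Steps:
-A(-45 + 46) = -(-12)*(-45 + 46) = -(-12) = -1*(-12) = 12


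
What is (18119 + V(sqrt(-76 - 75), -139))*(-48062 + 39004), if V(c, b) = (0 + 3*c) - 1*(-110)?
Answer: -165118282 - 27174*I*sqrt(151) ≈ -1.6512e+8 - 3.3392e+5*I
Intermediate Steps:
V(c, b) = 110 + 3*c (V(c, b) = 3*c + 110 = 110 + 3*c)
(18119 + V(sqrt(-76 - 75), -139))*(-48062 + 39004) = (18119 + (110 + 3*sqrt(-76 - 75)))*(-48062 + 39004) = (18119 + (110 + 3*sqrt(-151)))*(-9058) = (18119 + (110 + 3*(I*sqrt(151))))*(-9058) = (18119 + (110 + 3*I*sqrt(151)))*(-9058) = (18229 + 3*I*sqrt(151))*(-9058) = -165118282 - 27174*I*sqrt(151)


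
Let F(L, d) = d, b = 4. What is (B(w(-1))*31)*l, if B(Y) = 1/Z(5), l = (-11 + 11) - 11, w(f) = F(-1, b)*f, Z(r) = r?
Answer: -341/5 ≈ -68.200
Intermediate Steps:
w(f) = 4*f
l = -11 (l = 0 - 11 = -11)
B(Y) = 1/5
(B(w(-1))*31)*l = ((1/5)*31)*(-11) = (31/5)*(-11) = -341/5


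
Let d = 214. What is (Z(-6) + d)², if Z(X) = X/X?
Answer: 46225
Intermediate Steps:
Z(X) = 1
(Z(-6) + d)² = (1 + 214)² = 215² = 46225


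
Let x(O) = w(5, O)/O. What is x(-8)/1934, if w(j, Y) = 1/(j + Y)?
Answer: 1/46416 ≈ 2.1544e-5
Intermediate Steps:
w(j, Y) = 1/(Y + j)
x(O) = 1/(O*(5 + O)) (x(O) = 1/((O + 5)*O) = 1/((5 + O)*O) = 1/(O*(5 + O)))
x(-8)/1934 = (1/((-8)*(5 - 8)))/1934 = -⅛/(-3)*(1/1934) = -⅛*(-⅓)*(1/1934) = (1/24)*(1/1934) = 1/46416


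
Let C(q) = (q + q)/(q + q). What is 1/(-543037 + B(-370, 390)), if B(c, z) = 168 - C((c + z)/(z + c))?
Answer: -1/542870 ≈ -1.8421e-6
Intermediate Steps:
C(q) = 1 (C(q) = (2*q)/((2*q)) = (2*q)*(1/(2*q)) = 1)
B(c, z) = 167 (B(c, z) = 168 - 1*1 = 168 - 1 = 167)
1/(-543037 + B(-370, 390)) = 1/(-543037 + 167) = 1/(-542870) = -1/542870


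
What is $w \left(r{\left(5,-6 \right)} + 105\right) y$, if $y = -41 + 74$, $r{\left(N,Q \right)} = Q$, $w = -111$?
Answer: $-362637$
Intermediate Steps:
$y = 33$
$w \left(r{\left(5,-6 \right)} + 105\right) y = - 111 \left(-6 + 105\right) 33 = \left(-111\right) 99 \cdot 33 = \left(-10989\right) 33 = -362637$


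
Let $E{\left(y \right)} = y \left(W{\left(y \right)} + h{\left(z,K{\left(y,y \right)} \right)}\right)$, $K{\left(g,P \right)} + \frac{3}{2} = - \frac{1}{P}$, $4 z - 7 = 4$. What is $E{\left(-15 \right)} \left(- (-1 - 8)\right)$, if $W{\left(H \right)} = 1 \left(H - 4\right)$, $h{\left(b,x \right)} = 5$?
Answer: $1890$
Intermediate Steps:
$z = \frac{11}{4}$ ($z = \frac{7}{4} + \frac{1}{4} \cdot 4 = \frac{7}{4} + 1 = \frac{11}{4} \approx 2.75$)
$K{\left(g,P \right)} = - \frac{3}{2} - \frac{1}{P}$
$W{\left(H \right)} = -4 + H$ ($W{\left(H \right)} = 1 \left(-4 + H\right) = -4 + H$)
$E{\left(y \right)} = y \left(1 + y\right)$ ($E{\left(y \right)} = y \left(\left(-4 + y\right) + 5\right) = y \left(1 + y\right)$)
$E{\left(-15 \right)} \left(- (-1 - 8)\right) = - 15 \left(1 - 15\right) \left(- (-1 - 8)\right) = \left(-15\right) \left(-14\right) \left(\left(-1\right) \left(-9\right)\right) = 210 \cdot 9 = 1890$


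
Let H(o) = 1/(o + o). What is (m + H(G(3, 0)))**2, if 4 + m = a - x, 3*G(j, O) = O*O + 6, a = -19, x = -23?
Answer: 1/16 ≈ 0.062500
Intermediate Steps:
G(j, O) = 2 + O**2/3 (G(j, O) = (O*O + 6)/3 = (O**2 + 6)/3 = (6 + O**2)/3 = 2 + O**2/3)
m = 0 (m = -4 + (-19 - 1*(-23)) = -4 + (-19 + 23) = -4 + 4 = 0)
H(o) = 1/(2*o)
(m + H(G(3, 0)))**2 = (0 + 1/(2*(2 + (1/3)*0**2)))**2 = (0 + 1/(2*(2 + (1/3)*0)))**2 = (0 + 1/(2*(2 + 0)))**2 = (0 + (1/2)/2)**2 = (0 + (1/2)*(1/2))**2 = (0 + 1/4)**2 = (1/4)**2 = 1/16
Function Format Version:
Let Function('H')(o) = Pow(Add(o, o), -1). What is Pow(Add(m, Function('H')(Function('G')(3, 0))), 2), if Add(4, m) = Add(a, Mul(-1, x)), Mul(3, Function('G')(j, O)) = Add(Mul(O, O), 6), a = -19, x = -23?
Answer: Rational(1, 16) ≈ 0.062500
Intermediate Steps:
Function('G')(j, O) = Add(2, Mul(Rational(1, 3), Pow(O, 2))) (Function('G')(j, O) = Mul(Rational(1, 3), Add(Mul(O, O), 6)) = Mul(Rational(1, 3), Add(Pow(O, 2), 6)) = Mul(Rational(1, 3), Add(6, Pow(O, 2))) = Add(2, Mul(Rational(1, 3), Pow(O, 2))))
m = 0 (m = Add(-4, Add(-19, Mul(-1, -23))) = Add(-4, Add(-19, 23)) = Add(-4, 4) = 0)
Function('H')(o) = Mul(Rational(1, 2), Pow(o, -1)) (Function('H')(o) = Pow(Mul(2, o), -1) = Mul(Rational(1, 2), Pow(o, -1)))
Pow(Add(m, Function('H')(Function('G')(3, 0))), 2) = Pow(Add(0, Mul(Rational(1, 2), Pow(Add(2, Mul(Rational(1, 3), Pow(0, 2))), -1))), 2) = Pow(Add(0, Mul(Rational(1, 2), Pow(Add(2, Mul(Rational(1, 3), 0)), -1))), 2) = Pow(Add(0, Mul(Rational(1, 2), Pow(Add(2, 0), -1))), 2) = Pow(Add(0, Mul(Rational(1, 2), Pow(2, -1))), 2) = Pow(Add(0, Mul(Rational(1, 2), Rational(1, 2))), 2) = Pow(Add(0, Rational(1, 4)), 2) = Pow(Rational(1, 4), 2) = Rational(1, 16)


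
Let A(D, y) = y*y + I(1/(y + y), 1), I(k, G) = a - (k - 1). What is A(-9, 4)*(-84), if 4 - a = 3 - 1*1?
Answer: -3171/2 ≈ -1585.5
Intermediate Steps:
a = 2 (a = 4 - (3 - 1*1) = 4 - (3 - 1) = 4 - 1*2 = 4 - 2 = 2)
I(k, G) = 3 - k (I(k, G) = 2 - (k - 1) = 2 - (-1 + k) = 2 + (1 - k) = 3 - k)
A(D, y) = 3 + y² - 1/(2*y) (A(D, y) = y*y + (3 - 1/(y + y)) = y² + (3 - 1/(2*y)) = 3 + y² - 1/(2*y))
A(-9, 4)*(-84) = (3 + 4² - ½/4)*(-84) = (3 + 16 - ½*¼)*(-84) = (3 + 16 - ⅛)*(-84) = (151/8)*(-84) = -3171/2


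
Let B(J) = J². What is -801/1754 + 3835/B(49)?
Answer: 4803389/4211354 ≈ 1.1406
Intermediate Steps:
-801/1754 + 3835/B(49) = -801/1754 + 3835/(49²) = -801*1/1754 + 3835/2401 = -801/1754 + 3835*(1/2401) = -801/1754 + 3835/2401 = 4803389/4211354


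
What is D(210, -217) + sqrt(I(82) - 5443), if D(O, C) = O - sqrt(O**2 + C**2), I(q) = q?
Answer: 210 - 7*sqrt(1861) + I*sqrt(5361) ≈ -91.975 + 73.219*I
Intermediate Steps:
D(O, C) = O - sqrt(C**2 + O**2)
D(210, -217) + sqrt(I(82) - 5443) = (210 - sqrt((-217)**2 + 210**2)) + sqrt(82 - 5443) = (210 - sqrt(47089 + 44100)) + sqrt(-5361) = (210 - sqrt(91189)) + I*sqrt(5361) = (210 - 7*sqrt(1861)) + I*sqrt(5361) = 210 - 7*sqrt(1861) + I*sqrt(5361)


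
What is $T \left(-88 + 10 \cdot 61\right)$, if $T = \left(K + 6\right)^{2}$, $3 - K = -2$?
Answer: $63162$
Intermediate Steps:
$K = 5$ ($K = 3 - -2 = 3 + 2 = 5$)
$T = 121$ ($T = \left(5 + 6\right)^{2} = 11^{2} = 121$)
$T \left(-88 + 10 \cdot 61\right) = 121 \left(-88 + 10 \cdot 61\right) = 121 \left(-88 + 610\right) = 121 \cdot 522 = 63162$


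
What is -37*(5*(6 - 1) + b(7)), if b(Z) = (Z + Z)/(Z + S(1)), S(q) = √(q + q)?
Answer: -47101/47 + 518*√2/47 ≈ -986.56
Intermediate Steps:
S(q) = √2*√q (S(q) = √(2*q) = √2*√q)
b(Z) = 2*Z/(Z + √2) (b(Z) = (Z + Z)/(Z + √2*√1) = (2*Z)/(Z + √2*1) = (2*Z)/(Z + √2) = 2*Z/(Z + √2))
-37*(5*(6 - 1) + b(7)) = -37*(5*(6 - 1) + 2*7/(7 + √2)) = -37*(5*5 + 14/(7 + √2)) = -37*(25 + 14/(7 + √2)) = -925 - 518/(7 + √2)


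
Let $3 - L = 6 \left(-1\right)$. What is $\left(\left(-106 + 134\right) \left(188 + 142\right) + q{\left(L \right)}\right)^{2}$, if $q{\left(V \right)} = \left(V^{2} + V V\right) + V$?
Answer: $88566921$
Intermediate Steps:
$L = 9$ ($L = 3 - 6 \left(-1\right) = 3 - -6 = 3 + 6 = 9$)
$q{\left(V \right)} = V + 2 V^{2}$ ($q{\left(V \right)} = \left(V^{2} + V^{2}\right) + V = 2 V^{2} + V = V + 2 V^{2}$)
$\left(\left(-106 + 134\right) \left(188 + 142\right) + q{\left(L \right)}\right)^{2} = \left(\left(-106 + 134\right) \left(188 + 142\right) + 9 \left(1 + 2 \cdot 9\right)\right)^{2} = \left(28 \cdot 330 + 9 \left(1 + 18\right)\right)^{2} = \left(9240 + 9 \cdot 19\right)^{2} = \left(9240 + 171\right)^{2} = 9411^{2} = 88566921$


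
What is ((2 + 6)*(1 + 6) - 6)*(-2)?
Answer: -100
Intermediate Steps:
((2 + 6)*(1 + 6) - 6)*(-2) = (8*7 - 6)*(-2) = (56 - 6)*(-2) = 50*(-2) = -100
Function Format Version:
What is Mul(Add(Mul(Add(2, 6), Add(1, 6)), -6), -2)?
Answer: -100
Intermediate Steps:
Mul(Add(Mul(Add(2, 6), Add(1, 6)), -6), -2) = Mul(Add(Mul(8, 7), -6), -2) = Mul(Add(56, -6), -2) = Mul(50, -2) = -100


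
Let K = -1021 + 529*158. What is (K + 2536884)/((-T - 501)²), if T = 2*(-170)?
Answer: 2619445/25921 ≈ 101.05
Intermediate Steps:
K = 82561 (K = -1021 + 83582 = 82561)
T = -340
(K + 2536884)/((-T - 501)²) = (82561 + 2536884)/((-1*(-340) - 501)²) = 2619445/((340 - 501)²) = 2619445/((-161)²) = 2619445/25921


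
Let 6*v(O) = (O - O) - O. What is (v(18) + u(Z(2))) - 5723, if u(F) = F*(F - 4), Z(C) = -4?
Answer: -5694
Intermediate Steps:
v(O) = -O/6 (v(O) = ((O - O) - O)/6 = (0 - O)/6 = (-O)/6 = -O/6)
u(F) = F*(-4 + F)
(v(18) + u(Z(2))) - 5723 = (-1/6*18 - 4*(-4 - 4)) - 5723 = (-3 - 4*(-8)) - 5723 = (-3 + 32) - 5723 = 29 - 5723 = -5694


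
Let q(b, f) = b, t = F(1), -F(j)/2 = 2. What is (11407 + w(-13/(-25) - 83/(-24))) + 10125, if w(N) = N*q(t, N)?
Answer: 3227413/150 ≈ 21516.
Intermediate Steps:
F(j) = -4 (F(j) = -2*2 = -4)
t = -4
w(N) = -4*N (w(N) = N*(-4) = -4*N)
(11407 + w(-13/(-25) - 83/(-24))) + 10125 = (11407 - 4*(-13/(-25) - 83/(-24))) + 10125 = (11407 - 4*(-13*(-1/25) - 83*(-1/24))) + 10125 = (11407 - 4*(13/25 + 83/24)) + 10125 = (11407 - 4*2387/600) + 10125 = (11407 - 2387/150) + 10125 = 1708663/150 + 10125 = 3227413/150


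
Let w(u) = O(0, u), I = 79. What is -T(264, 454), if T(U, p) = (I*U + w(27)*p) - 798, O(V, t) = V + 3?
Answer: -21420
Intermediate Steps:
O(V, t) = 3 + V
w(u) = 3 (w(u) = 3 + 0 = 3)
T(U, p) = -798 + 3*p + 79*U (T(U, p) = (79*U + 3*p) - 798 = (3*p + 79*U) - 798 = -798 + 3*p + 79*U)
-T(264, 454) = -(-798 + 3*454 + 79*264) = -(-798 + 1362 + 20856) = -1*21420 = -21420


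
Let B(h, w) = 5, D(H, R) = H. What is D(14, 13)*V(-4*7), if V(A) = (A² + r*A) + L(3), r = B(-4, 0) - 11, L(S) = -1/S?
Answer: 39970/3 ≈ 13323.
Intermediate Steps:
r = -6 (r = 5 - 11 = -6)
V(A) = -⅓ + A² - 6*A (V(A) = (A² - 6*A) - 1/3 = (A² - 6*A) - 1*⅓ = (A² - 6*A) - ⅓ = -⅓ + A² - 6*A)
D(14, 13)*V(-4*7) = 14*(-⅓ + (-4*7)² - (-24)*7) = 14*(-⅓ + (-28)² - 6*(-28)) = 14*(-⅓ + 784 + 168) = 14*(2855/3) = 39970/3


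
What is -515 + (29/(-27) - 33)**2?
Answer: 470965/729 ≈ 646.04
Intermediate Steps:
-515 + (29/(-27) - 33)**2 = -515 + (29*(-1/27) - 33)**2 = -515 + (-29/27 - 33)**2 = -515 + (-920/27)**2 = -515 + 846400/729 = 470965/729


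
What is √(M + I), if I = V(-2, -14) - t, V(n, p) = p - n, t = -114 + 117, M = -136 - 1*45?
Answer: 14*I ≈ 14.0*I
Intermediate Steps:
M = -181 (M = -136 - 45 = -181)
t = 3
I = -15 (I = (-14 - 1*(-2)) - 1*3 = (-14 + 2) - 3 = -12 - 3 = -15)
√(M + I) = √(-181 - 15) = √(-196) = 14*I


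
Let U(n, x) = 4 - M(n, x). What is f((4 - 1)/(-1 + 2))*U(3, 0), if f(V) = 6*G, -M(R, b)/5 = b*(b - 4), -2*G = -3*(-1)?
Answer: -36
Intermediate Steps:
G = -3/2 (G = -(-3)*(-1)/2 = -½*3 = -3/2 ≈ -1.5000)
M(R, b) = -5*b*(-4 + b) (M(R, b) = -5*b*(b - 4) = -5*b*(-4 + b))
f(V) = -9 (f(V) = 6*(-3/2) = -9)
U(n, x) = 4 - 5*x*(4 - x)
f((4 - 1)/(-1 + 2))*U(3, 0) = -9*(4 + 5*0*(-4 + 0)) = -9*(4 + 5*0*(-4)) = -9*(4 + 0) = -9*4 = -36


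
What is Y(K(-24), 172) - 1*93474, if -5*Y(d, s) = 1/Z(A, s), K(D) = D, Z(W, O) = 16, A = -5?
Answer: -7477921/80 ≈ -93474.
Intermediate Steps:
Y(d, s) = -1/80 (Y(d, s) = -1/5/16 = -1/5*1/16 = -1/80)
Y(K(-24), 172) - 1*93474 = -1/80 - 1*93474 = -1/80 - 93474 = -7477921/80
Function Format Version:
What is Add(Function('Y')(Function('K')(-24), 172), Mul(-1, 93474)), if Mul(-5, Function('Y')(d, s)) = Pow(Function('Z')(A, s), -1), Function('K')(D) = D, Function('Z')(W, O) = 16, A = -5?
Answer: Rational(-7477921, 80) ≈ -93474.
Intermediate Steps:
Function('Y')(d, s) = Rational(-1, 80) (Function('Y')(d, s) = Mul(Rational(-1, 5), Pow(16, -1)) = Mul(Rational(-1, 5), Rational(1, 16)) = Rational(-1, 80))
Add(Function('Y')(Function('K')(-24), 172), Mul(-1, 93474)) = Add(Rational(-1, 80), Mul(-1, 93474)) = Add(Rational(-1, 80), -93474) = Rational(-7477921, 80)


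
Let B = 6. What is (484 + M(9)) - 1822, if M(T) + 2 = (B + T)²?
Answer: -1115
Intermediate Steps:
M(T) = -2 + (6 + T)²
(484 + M(9)) - 1822 = (484 + (-2 + (6 + 9)²)) - 1822 = (484 + (-2 + 15²)) - 1822 = (484 + (-2 + 225)) - 1822 = (484 + 223) - 1822 = 707 - 1822 = -1115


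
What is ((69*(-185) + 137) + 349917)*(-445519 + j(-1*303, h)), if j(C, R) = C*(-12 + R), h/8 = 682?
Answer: -706637656739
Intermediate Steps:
h = 5456 (h = 8*682 = 5456)
((69*(-185) + 137) + 349917)*(-445519 + j(-1*303, h)) = ((69*(-185) + 137) + 349917)*(-445519 + (-1*303)*(-12 + 5456)) = ((-12765 + 137) + 349917)*(-445519 - 303*5444) = (-12628 + 349917)*(-445519 - 1649532) = 337289*(-2095051) = -706637656739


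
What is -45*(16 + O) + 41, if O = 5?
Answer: -904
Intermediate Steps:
-45*(16 + O) + 41 = -45*(16 + 5) + 41 = -45*21 + 41 = -945 + 41 = -904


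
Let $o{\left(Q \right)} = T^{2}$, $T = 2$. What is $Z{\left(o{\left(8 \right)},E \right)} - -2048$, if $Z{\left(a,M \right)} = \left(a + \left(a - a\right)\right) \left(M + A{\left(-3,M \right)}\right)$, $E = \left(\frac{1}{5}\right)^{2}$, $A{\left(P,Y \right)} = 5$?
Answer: $\frac{51704}{25} \approx 2068.2$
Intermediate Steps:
$o{\left(Q \right)} = 4$ ($o{\left(Q \right)} = 2^{2} = 4$)
$E = \frac{1}{25}$ ($E = \left(\frac{1}{5}\right)^{2} = \frac{1}{25} \approx 0.04$)
$Z{\left(a,M \right)} = a \left(5 + M\right)$ ($Z{\left(a,M \right)} = \left(a + \left(a - a\right)\right) \left(M + 5\right) = \left(a + 0\right) \left(5 + M\right) = a \left(5 + M\right)$)
$Z{\left(o{\left(8 \right)},E \right)} - -2048 = 4 \left(5 + \frac{1}{25}\right) - -2048 = 4 \cdot \frac{126}{25} + 2048 = \frac{504}{25} + 2048 = \frac{51704}{25}$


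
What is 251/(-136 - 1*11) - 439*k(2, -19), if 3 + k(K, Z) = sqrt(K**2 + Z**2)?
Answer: 193348/147 - 439*sqrt(365) ≈ -7071.8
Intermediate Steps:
k(K, Z) = -3 + sqrt(K**2 + Z**2)
251/(-136 - 1*11) - 439*k(2, -19) = 251/(-136 - 1*11) - 439*(-3 + sqrt(2**2 + (-19)**2)) = 251/(-136 - 11) - 439*(-3 + sqrt(4 + 361)) = 251/(-147) - 439*(-3 + sqrt(365)) = 251*(-1/147) + (1317 - 439*sqrt(365)) = -251/147 + (1317 - 439*sqrt(365)) = 193348/147 - 439*sqrt(365)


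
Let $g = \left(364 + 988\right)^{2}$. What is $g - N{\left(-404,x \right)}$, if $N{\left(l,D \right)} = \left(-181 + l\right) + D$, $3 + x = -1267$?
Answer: $1829759$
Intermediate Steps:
$x = -1270$ ($x = -3 - 1267 = -1270$)
$N{\left(l,D \right)} = -181 + D + l$
$g = 1827904$ ($g = 1352^{2} = 1827904$)
$g - N{\left(-404,x \right)} = 1827904 - \left(-181 - 1270 - 404\right) = 1827904 - -1855 = 1827904 + 1855 = 1829759$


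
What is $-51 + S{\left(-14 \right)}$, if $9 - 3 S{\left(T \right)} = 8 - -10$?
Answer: $-54$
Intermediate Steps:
$S{\left(T \right)} = -3$ ($S{\left(T \right)} = 3 - \frac{8 - -10}{3} = 3 - \frac{8 + 10}{3} = 3 - 6 = -3$)
$-51 + S{\left(-14 \right)} = -51 - 3 = -54$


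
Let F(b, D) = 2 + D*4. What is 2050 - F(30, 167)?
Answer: 1380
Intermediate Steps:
F(b, D) = 2 + 4*D
2050 - F(30, 167) = 2050 - (2 + 4*167) = 2050 - (2 + 668) = 2050 - 1*670 = 2050 - 670 = 1380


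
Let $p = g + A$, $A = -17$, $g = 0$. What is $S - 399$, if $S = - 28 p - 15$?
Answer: $62$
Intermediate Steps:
$p = -17$ ($p = 0 - 17 = -17$)
$S = 461$ ($S = \left(-28\right) \left(-17\right) - 15 = 476 - 15 = 461$)
$S - 399 = 461 - 399 = 62$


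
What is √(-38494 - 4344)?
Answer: I*√42838 ≈ 206.97*I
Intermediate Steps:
√(-38494 - 4344) = √(-42838) = I*√42838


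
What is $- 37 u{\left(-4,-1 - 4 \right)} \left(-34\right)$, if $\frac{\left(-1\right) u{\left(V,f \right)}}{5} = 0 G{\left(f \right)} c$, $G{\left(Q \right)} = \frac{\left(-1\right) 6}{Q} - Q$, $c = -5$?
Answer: $0$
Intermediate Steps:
$G{\left(Q \right)} = - Q - \frac{6}{Q}$ ($G{\left(Q \right)} = - \frac{6}{Q} - Q = - Q - \frac{6}{Q}$)
$u{\left(V,f \right)} = 0$ ($u{\left(V,f \right)} = - 5 \cdot 0 \left(- f - \frac{6}{f}\right) \left(-5\right) = - 5 \cdot 0 \left(-5\right) = \left(-5\right) 0 = 0$)
$- 37 u{\left(-4,-1 - 4 \right)} \left(-34\right) = \left(-37\right) 0 \left(-34\right) = 0 \left(-34\right) = 0$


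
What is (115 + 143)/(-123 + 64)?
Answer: -258/59 ≈ -4.3729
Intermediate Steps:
(115 + 143)/(-123 + 64) = 258/(-59) = 258*(-1/59) = -258/59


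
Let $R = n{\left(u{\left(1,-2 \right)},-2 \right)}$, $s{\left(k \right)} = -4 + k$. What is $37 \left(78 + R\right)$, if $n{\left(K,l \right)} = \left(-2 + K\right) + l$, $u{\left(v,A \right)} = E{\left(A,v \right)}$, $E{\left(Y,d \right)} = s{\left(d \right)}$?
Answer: $2627$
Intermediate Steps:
$E{\left(Y,d \right)} = -4 + d$
$u{\left(v,A \right)} = -4 + v$
$n{\left(K,l \right)} = -2 + K + l$
$R = -7$ ($R = -2 + \left(-4 + 1\right) - 2 = -2 - 3 - 2 = -7$)
$37 \left(78 + R\right) = 37 \left(78 - 7\right) = 37 \cdot 71 = 2627$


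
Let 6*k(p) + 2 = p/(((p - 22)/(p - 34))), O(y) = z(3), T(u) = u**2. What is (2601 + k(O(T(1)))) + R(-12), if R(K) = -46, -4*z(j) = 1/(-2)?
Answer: 7153157/2800 ≈ 2554.7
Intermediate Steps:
z(j) = 1/8 (z(j) = -1/(4*(-2)) = -(-1)/(4*2) = -1/4*(-1/2) = 1/8)
O(y) = 1/8
k(p) = -1/3 + p*(-34 + p)/(6*(-22 + p)) (k(p) = -1/3 + (p/(((p - 22)/(p - 34))))/6 = -1/3 + (p/(((-22 + p)/(-34 + p))))/6 = -1/3 + (p*((-34 + p)/(-22 + p)))/6 = -1/3 + (p*(-34 + p)/(-22 + p))/6 = -1/3 + p*(-34 + p)/(6*(-22 + p)))
(2601 + k(O(T(1)))) + R(-12) = (2601 + (44 + (1/8)**2 - 36*1/8)/(6*(-22 + 1/8))) - 46 = (2601 + (44 + 1/64 - 9/2)/(6*(-175/8))) - 46 = (2601 + (1/6)*(-8/175)*(2529/64)) - 46 = (2601 - 843/2800) - 46 = 7281957/2800 - 46 = 7153157/2800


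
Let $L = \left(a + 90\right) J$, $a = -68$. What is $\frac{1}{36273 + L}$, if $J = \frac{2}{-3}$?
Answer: $\frac{3}{108775} \approx 2.758 \cdot 10^{-5}$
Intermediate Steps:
$J = - \frac{2}{3}$ ($J = 2 \left(- \frac{1}{3}\right) = - \frac{2}{3} \approx -0.66667$)
$L = - \frac{44}{3}$ ($L = \left(-68 + 90\right) \left(- \frac{2}{3}\right) = 22 \left(- \frac{2}{3}\right) = - \frac{44}{3} \approx -14.667$)
$\frac{1}{36273 + L} = \frac{1}{36273 - \frac{44}{3}} = \frac{1}{\frac{108775}{3}} = \frac{3}{108775}$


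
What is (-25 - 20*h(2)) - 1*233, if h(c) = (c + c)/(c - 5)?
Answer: -694/3 ≈ -231.33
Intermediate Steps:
h(c) = 2*c/(-5 + c) (h(c) = (2*c)/(-5 + c) = 2*c/(-5 + c))
(-25 - 20*h(2)) - 1*233 = (-25 - 40*2/(-5 + 2)) - 1*233 = (-25 - 40*2/(-3)) - 233 = (-25 - 40*2*(-1)/3) - 233 = (-25 - 20*(-4/3)) - 233 = (-25 + 80/3) - 233 = 5/3 - 233 = -694/3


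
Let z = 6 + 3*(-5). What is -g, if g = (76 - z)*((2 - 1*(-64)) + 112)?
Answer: -15130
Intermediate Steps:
z = -9 (z = 6 - 15 = -9)
g = 15130 (g = (76 - 1*(-9))*((2 - 1*(-64)) + 112) = (76 + 9)*((2 + 64) + 112) = 85*(66 + 112) = 85*178 = 15130)
-g = -1*15130 = -15130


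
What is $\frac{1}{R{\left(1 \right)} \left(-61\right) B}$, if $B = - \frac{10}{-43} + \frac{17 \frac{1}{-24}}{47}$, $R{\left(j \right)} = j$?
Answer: $- \frac{48504}{643489} \approx -0.075377$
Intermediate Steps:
$B = \frac{10549}{48504}$ ($B = \left(-10\right) \left(- \frac{1}{43}\right) + 17 \left(- \frac{1}{24}\right) \frac{1}{47} = \frac{10}{43} - \frac{17}{1128} = \frac{10549}{48504} \approx 0.21749$)
$\frac{1}{R{\left(1 \right)} \left(-61\right) B} = \frac{1}{1 \left(-61\right) \frac{10549}{48504}} = \frac{1}{\left(-61\right) \frac{10549}{48504}} = \frac{1}{- \frac{643489}{48504}} = - \frac{48504}{643489}$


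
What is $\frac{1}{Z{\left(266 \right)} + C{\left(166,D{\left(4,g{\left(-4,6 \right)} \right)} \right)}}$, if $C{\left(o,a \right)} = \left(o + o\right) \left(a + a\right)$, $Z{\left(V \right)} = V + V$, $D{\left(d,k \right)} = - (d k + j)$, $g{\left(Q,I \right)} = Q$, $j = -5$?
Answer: $\frac{1}{14476} \approx 6.908 \cdot 10^{-5}$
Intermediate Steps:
$D{\left(d,k \right)} = 5 - d k$ ($D{\left(d,k \right)} = - (d k - 5) = - (-5 + d k) = 5 - d k$)
$Z{\left(V \right)} = 2 V$
$C{\left(o,a \right)} = 4 a o$ ($C{\left(o,a \right)} = 2 o 2 a = 4 a o$)
$\frac{1}{Z{\left(266 \right)} + C{\left(166,D{\left(4,g{\left(-4,6 \right)} \right)} \right)}} = \frac{1}{2 \cdot 266 + 4 \left(5 - 4 \left(-4\right)\right) 166} = \frac{1}{532 + 4 \left(5 + 16\right) 166} = \frac{1}{532 + 4 \cdot 21 \cdot 166} = \frac{1}{532 + 13944} = \frac{1}{14476}$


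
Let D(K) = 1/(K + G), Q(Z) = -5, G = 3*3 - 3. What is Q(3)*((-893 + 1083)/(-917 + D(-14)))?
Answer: 7600/7337 ≈ 1.0358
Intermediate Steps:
G = 6 (G = 9 - 3 = 6)
D(K) = 1/(6 + K) (D(K) = 1/(K + 6) = 1/(6 + K))
Q(3)*((-893 + 1083)/(-917 + D(-14))) = -5*(-893 + 1083)/(-917 + 1/(6 - 14)) = -950/(-917 + 1/(-8)) = -950/(-917 - ⅛) = -950/(-7337/8) = -950*(-8)/7337 = -5*(-1520/7337) = 7600/7337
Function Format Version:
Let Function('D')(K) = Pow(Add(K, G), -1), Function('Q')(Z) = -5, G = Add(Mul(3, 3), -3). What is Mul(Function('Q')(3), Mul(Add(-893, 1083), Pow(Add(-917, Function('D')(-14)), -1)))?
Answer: Rational(7600, 7337) ≈ 1.0358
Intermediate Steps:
G = 6 (G = Add(9, -3) = 6)
Function('D')(K) = Pow(Add(6, K), -1) (Function('D')(K) = Pow(Add(K, 6), -1) = Pow(Add(6, K), -1))
Mul(Function('Q')(3), Mul(Add(-893, 1083), Pow(Add(-917, Function('D')(-14)), -1))) = Mul(-5, Mul(Add(-893, 1083), Pow(Add(-917, Pow(Add(6, -14), -1)), -1))) = Mul(-5, Mul(190, Pow(Add(-917, Pow(-8, -1)), -1))) = Mul(-5, Mul(190, Pow(Add(-917, Rational(-1, 8)), -1))) = Mul(-5, Mul(190, Pow(Rational(-7337, 8), -1))) = Mul(-5, Mul(190, Rational(-8, 7337))) = Mul(-5, Rational(-1520, 7337)) = Rational(7600, 7337)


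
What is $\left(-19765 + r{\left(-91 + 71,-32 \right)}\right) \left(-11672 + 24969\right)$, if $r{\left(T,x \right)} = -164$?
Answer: $-264995913$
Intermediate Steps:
$\left(-19765 + r{\left(-91 + 71,-32 \right)}\right) \left(-11672 + 24969\right) = \left(-19765 - 164\right) \left(-11672 + 24969\right) = \left(-19929\right) 13297 = -264995913$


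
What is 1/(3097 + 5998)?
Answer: 1/9095 ≈ 0.00010995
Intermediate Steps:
1/(3097 + 5998) = 1/9095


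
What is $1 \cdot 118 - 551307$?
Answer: $-551189$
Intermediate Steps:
$1 \cdot 118 - 551307 = 118 - 551307 = -551189$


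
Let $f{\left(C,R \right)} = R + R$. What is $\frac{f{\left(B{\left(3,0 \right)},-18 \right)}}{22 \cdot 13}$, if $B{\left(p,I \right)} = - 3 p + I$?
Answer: $- \frac{18}{143} \approx -0.12587$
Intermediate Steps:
$B{\left(p,I \right)} = I - 3 p$
$f{\left(C,R \right)} = 2 R$
$\frac{f{\left(B{\left(3,0 \right)},-18 \right)}}{22 \cdot 13} = \frac{2 \left(-18\right)}{22 \cdot 13} = - \frac{36}{286} = \left(-36\right) \frac{1}{286} = - \frac{18}{143}$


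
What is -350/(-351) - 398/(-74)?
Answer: 82799/12987 ≈ 6.3755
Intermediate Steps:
-350/(-351) - 398/(-74) = -350*(-1/351) - 398*(-1/74) = 350/351 + 199/37 = 82799/12987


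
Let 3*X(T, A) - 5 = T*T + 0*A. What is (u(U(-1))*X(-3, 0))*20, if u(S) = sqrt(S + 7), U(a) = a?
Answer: 280*sqrt(6)/3 ≈ 228.62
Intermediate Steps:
u(S) = sqrt(7 + S)
X(T, A) = 5/3 + T**2/3 (X(T, A) = 5/3 + (T*T + 0*A)/3 = 5/3 + (T**2 + 0)/3 = 5/3 + T**2/3)
(u(U(-1))*X(-3, 0))*20 = (sqrt(7 - 1)*(5/3 + (1/3)*(-3)**2))*20 = (sqrt(6)*(5/3 + (1/3)*9))*20 = (sqrt(6)*(5/3 + 3))*20 = (sqrt(6)*(14/3))*20 = (14*sqrt(6)/3)*20 = 280*sqrt(6)/3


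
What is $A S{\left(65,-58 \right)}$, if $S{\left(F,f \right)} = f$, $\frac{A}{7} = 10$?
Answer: $-4060$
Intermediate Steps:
$A = 70$ ($A = 7 \cdot 10 = 70$)
$A S{\left(65,-58 \right)} = 70 \left(-58\right) = -4060$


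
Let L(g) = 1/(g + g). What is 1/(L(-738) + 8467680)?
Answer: 1476/12498295679 ≈ 1.1810e-7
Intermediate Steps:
L(g) = 1/(2*g)
1/(L(-738) + 8467680) = 1/((½)/(-738) + 8467680) = 1/((½)*(-1/738) + 8467680) = 1/(-1/1476 + 8467680) = 1/(12498295679/1476) = 1476/12498295679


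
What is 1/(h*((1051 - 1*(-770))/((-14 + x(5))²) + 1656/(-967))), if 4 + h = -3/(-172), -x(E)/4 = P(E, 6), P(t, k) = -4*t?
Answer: 241502448/1245016955 ≈ 0.19398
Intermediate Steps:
x(E) = 16*E (x(E) = -(-16)*E = 16*E)
h = -685/172 (h = -4 - 3/(-172) = -4 - 3*(-1/172) = -4 + 3/172 = -685/172 ≈ -3.9826)
1/(h*((1051 - 1*(-770))/((-14 + x(5))²) + 1656/(-967))) = 1/(-685*((1051 - 1*(-770))/((-14 + 16*5)²) + 1656/(-967))/172) = 1/(-685*((1051 + 770)/((-14 + 80)²) + 1656*(-1/967))/172) = 1/(-685*(1821/(66²) - 1656/967)/172) = 1/(-685*(1821/4356 - 1656/967)/172) = 1/(-685*(1821*(1/4356) - 1656/967)/172) = 1/(-685*(607/1452 - 1656/967)/172) = 1/(-685/172*(-1817543/1404084)) = 1/(1245016955/241502448) = 241502448/1245016955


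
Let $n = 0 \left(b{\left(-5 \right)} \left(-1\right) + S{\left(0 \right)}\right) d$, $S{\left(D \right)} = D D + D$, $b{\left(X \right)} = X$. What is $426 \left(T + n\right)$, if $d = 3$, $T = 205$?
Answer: $87330$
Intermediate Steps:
$S{\left(D \right)} = D + D^{2}$ ($S{\left(D \right)} = D^{2} + D = D + D^{2}$)
$n = 0$ ($n = 0 \left(\left(-5\right) \left(-1\right) + 0 \left(1 + 0\right)\right) 3 = 0 \left(5 + 0 \cdot 1\right) 3 = 0 \left(5 + 0\right) 3 = 0 \cdot 5 \cdot 3 = 0 \cdot 3 = 0$)
$426 \left(T + n\right) = 426 \left(205 + 0\right) = 426 \cdot 205 = 87330$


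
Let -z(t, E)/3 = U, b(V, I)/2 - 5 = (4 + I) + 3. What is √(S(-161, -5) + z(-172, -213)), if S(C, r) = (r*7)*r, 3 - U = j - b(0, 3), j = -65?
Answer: I*√119 ≈ 10.909*I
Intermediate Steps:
b(V, I) = 24 + 2*I (b(V, I) = 10 + 2*((4 + I) + 3) = 10 + 2*(7 + I) = 10 + (14 + 2*I) = 24 + 2*I)
U = 98 (U = 3 - (-65 - (24 + 2*3)) = 3 - (-65 - (24 + 6)) = 3 - (-65 - 1*30) = 3 - (-65 - 30) = 3 - 1*(-95) = 3 + 95 = 98)
z(t, E) = -294 (z(t, E) = -3*98 = -294)
S(C, r) = 7*r² (S(C, r) = (7*r)*r = 7*r²)
√(S(-161, -5) + z(-172, -213)) = √(7*(-5)² - 294) = √(7*25 - 294) = √(175 - 294) = √(-119) = I*√119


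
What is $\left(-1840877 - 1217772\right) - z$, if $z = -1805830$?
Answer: $-1252819$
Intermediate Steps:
$\left(-1840877 - 1217772\right) - z = \left(-1840877 - 1217772\right) - -1805830 = -3058649 + 1805830 = -1252819$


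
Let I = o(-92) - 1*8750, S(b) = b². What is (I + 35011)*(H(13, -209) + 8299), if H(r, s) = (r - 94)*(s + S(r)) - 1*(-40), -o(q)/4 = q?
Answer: 308337191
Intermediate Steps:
o(q) = -4*q
H(r, s) = 40 + (-94 + r)*(s + r²) (H(r, s) = (r - 94)*(s + r²) - 1*(-40) = (-94 + r)*(s + r²) + 40 = 40 + (-94 + r)*(s + r²))
I = -8382 (I = -4*(-92) - 1*8750 = 368 - 8750 = -8382)
(I + 35011)*(H(13, -209) + 8299) = (-8382 + 35011)*((40 + 13³ - 94*(-209) - 94*13² + 13*(-209)) + 8299) = 26629*((40 + 2197 + 19646 - 94*169 - 2717) + 8299) = 26629*((40 + 2197 + 19646 - 15886 - 2717) + 8299) = 26629*(3280 + 8299) = 26629*11579 = 308337191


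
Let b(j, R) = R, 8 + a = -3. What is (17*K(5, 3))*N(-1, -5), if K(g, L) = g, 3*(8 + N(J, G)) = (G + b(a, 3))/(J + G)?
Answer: -6035/9 ≈ -670.56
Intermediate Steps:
a = -11 (a = -8 - 3 = -11)
N(J, G) = -8 + (3 + G)/(3*(G + J)) (N(J, G) = -8 + ((G + 3)/(J + G))/3 = -8 + ((3 + G)/(G + J))/3 = -8 + (3 + G)/(3*(G + J)))
(17*K(5, 3))*N(-1, -5) = (17*5)*((1 - 8*(-1) - 23/3*(-5))/(-5 - 1)) = 85*((1 + 8 + 115/3)/(-6)) = 85*(-1/6*142/3) = 85*(-71/9) = -6035/9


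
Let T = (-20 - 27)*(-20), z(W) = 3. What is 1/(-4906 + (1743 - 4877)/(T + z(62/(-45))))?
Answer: -943/4629492 ≈ -0.00020369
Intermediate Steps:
T = 940 (T = -47*(-20) = 940)
1/(-4906 + (1743 - 4877)/(T + z(62/(-45)))) = 1/(-4906 + (1743 - 4877)/(940 + 3)) = 1/(-4906 - 3134/943) = 1/(-4629492/943) = -943/4629492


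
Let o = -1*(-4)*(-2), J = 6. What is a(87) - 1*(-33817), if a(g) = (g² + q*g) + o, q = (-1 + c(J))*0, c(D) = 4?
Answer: 41378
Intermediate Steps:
o = -8 (o = 4*(-2) = -8)
q = 0 (q = (-1 + 4)*0 = 3*0 = 0)
a(g) = -8 + g² (a(g) = (g² + 0*g) - 8 = (g² + 0) - 8 = g² - 8 = -8 + g²)
a(87) - 1*(-33817) = (-8 + 87²) - 1*(-33817) = (-8 + 7569) + 33817 = 7561 + 33817 = 41378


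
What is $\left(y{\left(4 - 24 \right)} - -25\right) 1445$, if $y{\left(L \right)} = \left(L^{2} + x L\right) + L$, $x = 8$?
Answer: $354025$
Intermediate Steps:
$y{\left(L \right)} = L^{2} + 9 L$ ($y{\left(L \right)} = \left(L^{2} + 8 L\right) + L = L^{2} + 9 L$)
$\left(y{\left(4 - 24 \right)} - -25\right) 1445 = \left(\left(4 - 24\right) \left(9 + \left(4 - 24\right)\right) - -25\right) 1445 = \left(\left(4 - 24\right) \left(9 + \left(4 - 24\right)\right) + 25\right) 1445 = \left(- 20 \left(9 - 20\right) + 25\right) 1445 = \left(\left(-20\right) \left(-11\right) + 25\right) 1445 = \left(220 + 25\right) 1445 = 245 \cdot 1445 = 354025$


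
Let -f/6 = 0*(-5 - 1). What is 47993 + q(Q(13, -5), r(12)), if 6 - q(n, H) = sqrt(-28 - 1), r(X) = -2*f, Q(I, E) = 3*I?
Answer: 47999 - I*sqrt(29) ≈ 47999.0 - 5.3852*I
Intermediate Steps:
f = 0 (f = -0*(-5 - 1) = -0*(-6) = -6*0 = 0)
r(X) = 0 (r(X) = -2*0 = 0)
q(n, H) = 6 - I*sqrt(29) (q(n, H) = 6 - sqrt(-28 - 1) = 6 - sqrt(-29) = 6 - I*sqrt(29))
47993 + q(Q(13, -5), r(12)) = 47993 + (6 - I*sqrt(29)) = 47999 - I*sqrt(29)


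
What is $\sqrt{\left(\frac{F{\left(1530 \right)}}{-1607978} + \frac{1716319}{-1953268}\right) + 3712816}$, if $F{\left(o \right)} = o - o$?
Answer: $\frac{\sqrt{3541334930568410973}}{976634} \approx 1926.9$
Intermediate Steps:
$F{\left(o \right)} = 0$
$\sqrt{\left(\frac{F{\left(1530 \right)}}{-1607978} + \frac{1716319}{-1953268}\right) + 3712816} = \sqrt{\left(\frac{0}{-1607978} + \frac{1716319}{-1953268}\right) + 3712816} = \sqrt{\left(0 \left(- \frac{1}{1607978}\right) + 1716319 \left(- \frac{1}{1953268}\right)\right) + 3712816} = \sqrt{\left(0 - \frac{1716319}{1953268}\right) + 3712816} = \sqrt{- \frac{1716319}{1953268} + 3712816} = \sqrt{\frac{7252122966369}{1953268}} = \frac{\sqrt{3541334930568410973}}{976634}$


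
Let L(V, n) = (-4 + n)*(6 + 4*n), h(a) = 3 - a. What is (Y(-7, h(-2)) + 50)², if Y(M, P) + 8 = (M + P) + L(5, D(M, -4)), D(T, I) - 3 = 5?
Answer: 36864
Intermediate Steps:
D(T, I) = 8 (D(T, I) = 3 + 5 = 8)
Y(M, P) = 144 + M + P (Y(M, P) = -8 + ((M + P) + (-24 - 10*8 + 4*8²)) = -8 + ((M + P) + (-24 - 80 + 4*64)) = -8 + ((M + P) + (-24 - 80 + 256)) = -8 + ((M + P) + 152) = -8 + (152 + M + P) = 144 + M + P)
(Y(-7, h(-2)) + 50)² = ((144 - 7 + (3 - 1*(-2))) + 50)² = ((144 - 7 + (3 + 2)) + 50)² = ((144 - 7 + 5) + 50)² = (142 + 50)² = 192² = 36864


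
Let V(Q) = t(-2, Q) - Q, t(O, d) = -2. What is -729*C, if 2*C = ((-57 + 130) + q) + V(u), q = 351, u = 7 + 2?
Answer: -301077/2 ≈ -1.5054e+5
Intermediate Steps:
u = 9
V(Q) = -2 - Q
C = 413/2 (C = (((-57 + 130) + 351) + (-2 - 1*9))/2 = ((73 + 351) + (-2 - 9))/2 = (424 - 11)/2 = (½)*413 = 413/2 ≈ 206.50)
-729*C = -729*413/2 = -301077/2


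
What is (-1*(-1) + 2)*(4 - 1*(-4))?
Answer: 24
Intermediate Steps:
(-1*(-1) + 2)*(4 - 1*(-4)) = (1 + 2)*(4 + 4) = 3*8 = 24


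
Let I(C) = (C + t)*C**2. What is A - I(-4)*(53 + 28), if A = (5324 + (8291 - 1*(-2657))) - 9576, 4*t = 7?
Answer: 9612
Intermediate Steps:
t = 7/4 (t = (1/4)*7 = 7/4 ≈ 1.7500)
I(C) = C**2*(7/4 + C) (I(C) = (C + 7/4)*C**2 = (7/4 + C)*C**2 = C**2*(7/4 + C))
A = 6696 (A = (5324 + (8291 + 2657)) - 9576 = (5324 + 10948) - 9576 = 16272 - 9576 = 6696)
A - I(-4)*(53 + 28) = 6696 - (-4)**2*(7/4 - 4)*(53 + 28) = 6696 - 16*(-9/4)*81 = 6696 - (-36)*81 = 6696 - 1*(-2916) = 6696 + 2916 = 9612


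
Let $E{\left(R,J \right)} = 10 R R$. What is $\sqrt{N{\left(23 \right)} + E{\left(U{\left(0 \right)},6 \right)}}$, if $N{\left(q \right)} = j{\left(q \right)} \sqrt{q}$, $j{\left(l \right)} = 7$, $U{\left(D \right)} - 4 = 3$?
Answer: $\sqrt{490 + 7 \sqrt{23}} \approx 22.882$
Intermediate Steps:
$U{\left(D \right)} = 7$ ($U{\left(D \right)} = 4 + 3 = 7$)
$N{\left(q \right)} = 7 \sqrt{q}$
$E{\left(R,J \right)} = 10 R^{2}$
$\sqrt{N{\left(23 \right)} + E{\left(U{\left(0 \right)},6 \right)}} = \sqrt{7 \sqrt{23} + 10 \cdot 7^{2}} = \sqrt{7 \sqrt{23} + 10 \cdot 49} = \sqrt{7 \sqrt{23} + 490} = \sqrt{490 + 7 \sqrt{23}}$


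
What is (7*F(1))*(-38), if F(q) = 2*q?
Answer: -532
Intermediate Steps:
(7*F(1))*(-38) = (7*(2*1))*(-38) = (7*2)*(-38) = 14*(-38) = -532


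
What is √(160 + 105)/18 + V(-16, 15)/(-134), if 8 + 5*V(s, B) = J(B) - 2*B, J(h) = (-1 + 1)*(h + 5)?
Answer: 19/335 + √265/18 ≈ 0.96110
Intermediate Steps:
J(h) = 0 (J(h) = 0*(5 + h) = 0)
V(s, B) = -8/5 - 2*B/5 (V(s, B) = -8/5 + (0 - 2*B)/5 = -8/5 + (-2*B)/5 = -8/5 - 2*B/5)
√(160 + 105)/18 + V(-16, 15)/(-134) = √(160 + 105)/18 + (-8/5 - ⅖*15)/(-134) = √265*(1/18) + (-8/5 - 6)*(-1/134) = √265/18 - 38/5*(-1/134) = √265/18 + 19/335 = 19/335 + √265/18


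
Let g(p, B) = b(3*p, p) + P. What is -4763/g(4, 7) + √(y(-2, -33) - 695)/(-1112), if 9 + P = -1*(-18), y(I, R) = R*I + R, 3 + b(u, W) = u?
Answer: -4763/18 - I*√662/1112 ≈ -264.61 - 0.023138*I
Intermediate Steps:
b(u, W) = -3 + u
y(I, R) = R + I*R (y(I, R) = I*R + R = R + I*R)
P = 9 (P = -9 - 1*(-18) = -9 + 18 = 9)
g(p, B) = 6 + 3*p (g(p, B) = (-3 + 3*p) + 9 = 6 + 3*p)
-4763/g(4, 7) + √(y(-2, -33) - 695)/(-1112) = -4763/(6 + 3*4) + √(-33*(1 - 2) - 695)/(-1112) = -4763/(6 + 12) + √(-33*(-1) - 695)*(-1/1112) = -4763/18 + √(33 - 695)*(-1/1112) = -4763*1/18 + √(-662)*(-1/1112) = -4763/18 + (I*√662)*(-1/1112) = -4763/18 - I*√662/1112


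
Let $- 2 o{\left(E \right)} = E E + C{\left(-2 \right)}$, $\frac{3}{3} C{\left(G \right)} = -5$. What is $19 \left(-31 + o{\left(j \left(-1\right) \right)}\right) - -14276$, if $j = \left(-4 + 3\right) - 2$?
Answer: $13649$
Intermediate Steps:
$C{\left(G \right)} = -5$
$j = -3$ ($j = -1 - 2 = -3$)
$o{\left(E \right)} = \frac{5}{2} - \frac{E^{2}}{2}$ ($o{\left(E \right)} = - \frac{E E - 5}{2} = - \frac{E^{2} - 5}{2} = - \frac{-5 + E^{2}}{2} = \frac{5}{2} - \frac{E^{2}}{2}$)
$19 \left(-31 + o{\left(j \left(-1\right) \right)}\right) - -14276 = 19 \left(-31 + \left(\frac{5}{2} - \frac{\left(\left(-3\right) \left(-1\right)\right)^{2}}{2}\right)\right) - -14276 = 19 \left(-31 + \left(\frac{5}{2} - \frac{3^{2}}{2}\right)\right) + 14276 = 19 \left(-31 + \left(\frac{5}{2} - \frac{9}{2}\right)\right) + 14276 = 19 \left(-31 - 2\right) + 14276 = 19 \left(-33\right) + 14276 = -627 + 14276 = 13649$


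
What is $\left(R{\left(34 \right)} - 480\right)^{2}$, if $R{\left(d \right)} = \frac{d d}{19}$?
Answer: $\frac{63425296}{361} \approx 1.7569 \cdot 10^{5}$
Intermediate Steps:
$R{\left(d \right)} = \frac{d^{2}}{19}$ ($R{\left(d \right)} = d^{2} \cdot \frac{1}{19} = \frac{d^{2}}{19}$)
$\left(R{\left(34 \right)} - 480\right)^{2} = \left(\frac{34^{2}}{19} - 480\right)^{2} = \left(\frac{1}{19} \cdot 1156 - 480\right)^{2} = \left(\frac{1156}{19} - 480\right)^{2} = \left(- \frac{7964}{19}\right)^{2} = \frac{63425296}{361}$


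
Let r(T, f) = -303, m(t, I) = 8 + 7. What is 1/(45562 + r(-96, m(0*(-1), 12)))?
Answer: 1/45259 ≈ 2.2095e-5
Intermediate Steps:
m(t, I) = 15
1/(45562 + r(-96, m(0*(-1), 12))) = 1/(45562 - 303) = 1/45259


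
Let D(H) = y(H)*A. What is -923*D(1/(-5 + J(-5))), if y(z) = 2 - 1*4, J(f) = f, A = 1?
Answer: 1846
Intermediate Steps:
y(z) = -2 (y(z) = 2 - 4 = -2)
D(H) = -2 (D(H) = -2*1 = -2)
-923*D(1/(-5 + J(-5))) = -923*(-2) = 1846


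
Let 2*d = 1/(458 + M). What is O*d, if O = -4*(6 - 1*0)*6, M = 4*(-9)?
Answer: -36/211 ≈ -0.17062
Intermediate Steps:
M = -36
d = 1/844 (d = 1/(2*(458 - 36)) = (½)/422 = (½)*(1/422) = 1/844 ≈ 0.0011848)
O = -144 (O = -4*(6 + 0)*6 = -4*6*6 = -24*6 = -144)
O*d = -144*1/844 = -36/211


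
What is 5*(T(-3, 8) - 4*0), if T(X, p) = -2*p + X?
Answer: -95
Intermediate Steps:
T(X, p) = X - 2*p
5*(T(-3, 8) - 4*0) = 5*((-3 - 2*8) - 4*0) = 5*((-3 - 16) + 0) = 5*(-19 + 0) = 5*(-19) = -95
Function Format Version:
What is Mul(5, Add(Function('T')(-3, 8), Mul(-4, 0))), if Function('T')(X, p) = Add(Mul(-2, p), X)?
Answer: -95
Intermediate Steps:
Function('T')(X, p) = Add(X, Mul(-2, p))
Mul(5, Add(Function('T')(-3, 8), Mul(-4, 0))) = Mul(5, Add(Add(-3, Mul(-2, 8)), Mul(-4, 0))) = Mul(5, Add(Add(-3, -16), 0)) = Mul(5, Add(-19, 0)) = Mul(5, -19) = -95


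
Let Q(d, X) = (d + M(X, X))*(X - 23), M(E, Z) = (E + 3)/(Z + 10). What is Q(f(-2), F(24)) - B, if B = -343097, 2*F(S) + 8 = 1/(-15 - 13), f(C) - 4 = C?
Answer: 6435572251/18760 ≈ 3.4305e+5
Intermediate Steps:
f(C) = 4 + C
M(E, Z) = (3 + E)/(10 + Z)
F(S) = -225/56 (F(S) = -4 + 1/(2*(-15 - 13)) = -4 + (½)/(-28) = -4 + (½)*(-1/28) = -4 - 1/56 = -225/56)
Q(d, X) = (-23 + X)*(d + (3 + X)/(10 + X)) (Q(d, X) = (d + (3 + X)/(10 + X))*(X - 23) = (d + (3 + X)/(10 + X))*(-23 + X) = (-23 + X)*(d + (3 + X)/(10 + X)))
Q(f(-2), F(24)) - B = (-69 - 23*(-225/56) - 225*(3 - 225/56)/56 + (4 - 2)*(-23 - 225/56)*(10 - 225/56))/(10 - 225/56) - 1*(-343097) = (-69 + 5175/56 - 225/56*(-57/56) + 2*(-1513/56)*(335/56))/(335/56) + 343097 = 56*(-69 + 5175/56 + 12825/3136 - 506855/1568)/335 + 343097 = (56/335)*(-927469/3136) + 343097 = -927469/18760 + 343097 = 6435572251/18760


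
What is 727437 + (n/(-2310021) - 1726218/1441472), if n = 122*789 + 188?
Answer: 173016989209800961/237845042208 ≈ 7.2744e+5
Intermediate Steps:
n = 96446 (n = 96258 + 188 = 96446)
727437 + (n/(-2310021) - 1726218/1441472) = 727437 + (96446/(-2310021) - 1726218/1441472) = 727437 + (96446*(-1/2310021) - 1726218*1/1441472) = 727437 + (-13778/330003 - 863109/720736) = 727437 - 294758859935/237845042208 = 173016989209800961/237845042208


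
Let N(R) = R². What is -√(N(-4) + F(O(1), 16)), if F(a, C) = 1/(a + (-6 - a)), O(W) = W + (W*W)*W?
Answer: -√570/6 ≈ -3.9791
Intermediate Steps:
O(W) = W + W³ (O(W) = W + W²*W = W + W³)
F(a, C) = -⅙ (F(a, C) = 1/(-6) = -⅙)
-√(N(-4) + F(O(1), 16)) = -√((-4)² - ⅙) = -√(16 - ⅙) = -√(95/6) = -√570/6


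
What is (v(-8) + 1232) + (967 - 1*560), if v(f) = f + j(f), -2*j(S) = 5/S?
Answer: 26101/16 ≈ 1631.3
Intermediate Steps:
j(S) = -5/(2*S)
v(f) = f - 5/(2*f)
(v(-8) + 1232) + (967 - 1*560) = ((-8 - 5/2/(-8)) + 1232) + (967 - 1*560) = ((-8 - 5/2*(-⅛)) + 1232) + (967 - 560) = ((-8 + 5/16) + 1232) + 407 = (-123/16 + 1232) + 407 = 19589/16 + 407 = 26101/16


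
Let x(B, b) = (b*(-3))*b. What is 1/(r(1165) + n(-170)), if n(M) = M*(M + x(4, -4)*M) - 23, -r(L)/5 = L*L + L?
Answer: -1/8150273 ≈ -1.2270e-7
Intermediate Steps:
x(B, b) = -3*b² (x(B, b) = (-3*b)*b = -3*b²)
r(L) = -5*L - 5*L² (r(L) = -5*(L*L + L) = -5*(L² + L) = -5*(L + L²) = -5*L - 5*L²)
n(M) = -23 - 47*M² (n(M) = M*(M + (-3*(-4)²)*M) - 23 = M*(M + (-3*16)*M) - 23 = M*(M - 48*M) - 23 = M*(-47*M) - 23 = -47*M² - 23 = -23 - 47*M²)
1/(r(1165) + n(-170)) = 1/(-5*1165*(1 + 1165) + (-23 - 47*(-170)²)) = 1/(-5*1165*1166 + (-23 - 47*28900)) = 1/(-6791950 + (-23 - 1358300)) = 1/(-6791950 - 1358323) = 1/(-8150273) = -1/8150273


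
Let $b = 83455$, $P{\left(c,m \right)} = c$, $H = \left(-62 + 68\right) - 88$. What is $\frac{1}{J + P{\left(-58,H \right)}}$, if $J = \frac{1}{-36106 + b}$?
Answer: $- \frac{47349}{2746241} \approx -0.017241$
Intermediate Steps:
$H = -82$ ($H = 6 - 88 = -82$)
$J = \frac{1}{47349}$ ($J = \frac{1}{-36106 + 83455} = \frac{1}{47349} \approx 2.112 \cdot 10^{-5}$)
$\frac{1}{J + P{\left(-58,H \right)}} = \frac{1}{\frac{1}{47349} - 58} = \frac{1}{- \frac{2746241}{47349}} = - \frac{47349}{2746241}$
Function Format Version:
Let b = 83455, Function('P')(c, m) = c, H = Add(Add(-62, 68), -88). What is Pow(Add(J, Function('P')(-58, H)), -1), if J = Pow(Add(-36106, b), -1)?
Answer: Rational(-47349, 2746241) ≈ -0.017241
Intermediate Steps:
H = -82 (H = Add(6, -88) = -82)
J = Rational(1, 47349) (J = Pow(Add(-36106, 83455), -1) = Pow(47349, -1) = Rational(1, 47349) ≈ 2.1120e-5)
Pow(Add(J, Function('P')(-58, H)), -1) = Pow(Add(Rational(1, 47349), -58), -1) = Pow(Rational(-2746241, 47349), -1) = Rational(-47349, 2746241)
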